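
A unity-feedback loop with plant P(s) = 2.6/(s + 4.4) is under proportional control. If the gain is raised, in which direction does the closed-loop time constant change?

decrease

Closed-loop pole is at s = −(4.4+K_p·2.6); larger K_p moves it further left, so τ = 1/(4.4+K_p·2.6) decreases.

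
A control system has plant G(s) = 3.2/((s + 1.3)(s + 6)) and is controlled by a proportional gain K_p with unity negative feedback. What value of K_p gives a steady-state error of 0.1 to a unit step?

The loop is type 0, so e_ss(step) = 1/(1 + K_pos) with K_pos = K_p·G(0).
G(0) = 0.4103. Require 1/(1 + K_p·0.4103) = 0.1, so 1 + 0.4103·K_p = 10.
K_p = (10 − 1)/0.4103 = 21.9.

K_p = 21.9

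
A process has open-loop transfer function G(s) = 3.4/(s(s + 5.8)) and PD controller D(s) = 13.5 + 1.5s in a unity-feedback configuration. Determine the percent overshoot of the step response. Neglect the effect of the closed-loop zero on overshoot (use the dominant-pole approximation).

Forward path: (13.5 + 1.5s)·3.4/(s(s+5.8)). The closed-loop characteristic equation is s² + (5.8 + 3.4·1.5)s + 3.4·13.5 = 0.
That is s² + 10.9s + 45.9 = 0, so ω_n = 6.775 rad/s and ζ = 10.9/(2·6.775) = 0.8044.
%OS = 100·exp(−πζ/√(1−ζ²)) = 1.42%.

1.42%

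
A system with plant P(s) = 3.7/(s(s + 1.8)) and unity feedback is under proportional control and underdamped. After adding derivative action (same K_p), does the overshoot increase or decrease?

decrease

The derivative term adds K·K_d to the s-coefficient of the characteristic equation, raising 2ζω_n while ω_n is unchanged; ζ increases, so overshoot decreases.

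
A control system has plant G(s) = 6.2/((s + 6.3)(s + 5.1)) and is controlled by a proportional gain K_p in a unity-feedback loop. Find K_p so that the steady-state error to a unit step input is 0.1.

K_p = 46.6

The loop is type 0, so e_ss(step) = 1/(1 + K_pos) with K_pos = K_p·G(0).
G(0) = 0.193. Require 1/(1 + K_p·0.193) = 0.1, so 1 + 0.193·K_p = 10.
K_p = (10 − 1)/0.193 = 46.6.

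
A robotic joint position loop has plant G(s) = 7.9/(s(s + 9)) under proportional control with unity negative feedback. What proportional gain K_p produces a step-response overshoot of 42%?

K_p = 36.2

From %OS = 100·exp(−πζ/√(1−ζ²)) = 42%, ζ = −ln(0.42)/√(π²+ln²(0.42)) = 0.2662.
Characteristic equation s² + 9s + 7.9K_p = 0 gives ζ = 9/(2√(7.9K_p)).
Setting ζ = 0.2662: √(7.9K_p) = 9/(2·0.2662) = 16.91, so K_p = 285.8/7.9 = 36.2.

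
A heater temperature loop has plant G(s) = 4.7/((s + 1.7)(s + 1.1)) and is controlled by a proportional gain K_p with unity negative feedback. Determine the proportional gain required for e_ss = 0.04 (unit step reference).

The loop is type 0, so e_ss(step) = 1/(1 + K_pos) with K_pos = K_p·G(0).
G(0) = 2.513. Require 1/(1 + K_p·2.513) = 0.04, so 1 + 2.513·K_p = 25.
K_p = (25 − 1)/2.513 = 9.55.

K_p = 9.55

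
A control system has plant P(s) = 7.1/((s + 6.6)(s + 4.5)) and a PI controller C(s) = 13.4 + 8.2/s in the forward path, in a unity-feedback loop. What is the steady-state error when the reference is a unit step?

0

The open loop C(s)P(s) has a pole at the origin (type 1), so the static position error constant is infinite and e_ss = 1/(1+∞) = 0.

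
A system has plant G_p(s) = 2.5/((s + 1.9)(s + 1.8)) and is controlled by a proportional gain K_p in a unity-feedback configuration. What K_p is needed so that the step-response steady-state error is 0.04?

For a type-0 loop with proportional control, e_ss = 1/(1 + K_p·G_p(0)).
G_p(0) = 0.731. Require 1/(1 + K_p·0.731) = 0.04, so 1 + 0.731·K_p = 25.
K_p = (25 − 1)/0.731 = 32.8.

K_p = 32.8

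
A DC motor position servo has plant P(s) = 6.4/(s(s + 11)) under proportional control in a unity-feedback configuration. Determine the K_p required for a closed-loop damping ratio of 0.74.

Closed-loop characteristic equation: s² + 11s + K_p·6.4 = 0.
So ω_n = √(6.4K_p) and 2ζω_n = 11, giving ζ = 11/(2√(6.4K_p)).
Setting ζ = 0.74: √(6.4K_p) = 11/(2·0.74) = 7.432, so K_p = 55.24/6.4 = 8.63.

K_p = 8.63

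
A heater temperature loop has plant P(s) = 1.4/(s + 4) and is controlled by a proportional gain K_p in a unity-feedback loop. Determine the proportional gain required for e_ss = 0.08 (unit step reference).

For a type-0 loop with proportional control, e_ss = 1/(1 + K_p·P(0)).
P(0) = 0.35. Require 1/(1 + K_p·0.35) = 0.08, so 1 + 0.35·K_p = 12.5.
K_p = (12.5 − 1)/0.35 = 32.9.

K_p = 32.9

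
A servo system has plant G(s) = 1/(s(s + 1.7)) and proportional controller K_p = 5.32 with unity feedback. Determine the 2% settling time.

T_s ≈ 4.71 s

The closed-loop denominator s² + 1.7s + 5.32 gives ω_n = √5.32 = 2.307 and ζ = 1.7/(2ω_n) = 0.3685.
2% settling time T_s ≈ 4/(ζω_n) = 4/0.85 = 4.71 s.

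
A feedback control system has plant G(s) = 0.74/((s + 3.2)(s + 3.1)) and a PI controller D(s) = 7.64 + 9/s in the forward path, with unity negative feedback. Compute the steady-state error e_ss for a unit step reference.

0

The open loop D(s)G(s) has a pole at the origin (type 1), so the static position error constant is infinite and e_ss = 1/(1+∞) = 0.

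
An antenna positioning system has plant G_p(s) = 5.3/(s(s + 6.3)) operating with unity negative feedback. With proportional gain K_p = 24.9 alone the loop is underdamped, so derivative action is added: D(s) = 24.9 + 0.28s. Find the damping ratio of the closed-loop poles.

ζ = 0.339

Forward path: (24.9 + 0.28s)·5.3/(s(s+6.3)). The closed-loop characteristic equation is s² + (6.3 + 5.3·0.28)s + 5.3·24.9 = 0.
That is s² + 7.784s + 132 = 0, so ω_n = 11.49 rad/s and ζ = 7.784/(2·11.49) = 0.3388.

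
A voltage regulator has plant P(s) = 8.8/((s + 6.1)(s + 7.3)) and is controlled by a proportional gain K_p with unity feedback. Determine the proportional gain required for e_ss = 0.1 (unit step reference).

The loop is type 0, so e_ss(step) = 1/(1 + K_pos) with K_pos = K_p·P(0).
P(0) = 0.1976. Require 1/(1 + K_p·0.1976) = 0.1, so 1 + 0.1976·K_p = 10.
K_p = (10 − 1)/0.1976 = 45.5.

K_p = 45.5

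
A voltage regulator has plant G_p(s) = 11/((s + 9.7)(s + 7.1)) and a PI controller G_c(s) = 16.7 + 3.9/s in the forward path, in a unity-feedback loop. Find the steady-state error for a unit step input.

The open loop G_c(s)G_p(s) has a pole at the origin (type 1), so the static position error constant is infinite and e_ss = 1/(1+∞) = 0.

0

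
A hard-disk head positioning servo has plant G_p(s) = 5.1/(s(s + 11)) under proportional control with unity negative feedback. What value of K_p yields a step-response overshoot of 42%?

K_p = 83.7

From %OS = 100·exp(−πζ/√(1−ζ²)) = 42%, ζ = −ln(0.42)/√(π²+ln²(0.42)) = 0.2662.
Characteristic equation s² + 11s + 5.1K_p = 0 gives ζ = 11/(2√(5.1K_p)).
Setting ζ = 0.2662: √(5.1K_p) = 11/(2·0.2662) = 20.66, so K_p = 427/5.1 = 83.7.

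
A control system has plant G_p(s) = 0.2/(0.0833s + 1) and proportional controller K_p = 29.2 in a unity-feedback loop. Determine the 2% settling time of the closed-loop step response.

Closed loop: T(s) = K_p·G_p/(1+K_p·G_p) = 5.84/(0.0833s + 1 + 5.84), with pole at s = −(1 + 5.84)/0.0833 = −82.11.
τ = 1/82.11 = 0.01218 s, so 2% settling time ≈ 4τ = 0.0487 s.

T_s ≈ 0.0487 s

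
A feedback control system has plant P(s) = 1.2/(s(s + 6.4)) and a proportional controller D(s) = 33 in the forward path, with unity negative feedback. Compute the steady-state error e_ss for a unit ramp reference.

0.162

The loop has one pole at the origin (type 1). Velocity error constant K_v = lim_{s→0} s·D(s)P(s) = 33·1.2/6.4 = 6.188.
Steady-state error to a unit ramp: e_ss = 1/K_v = 0.162.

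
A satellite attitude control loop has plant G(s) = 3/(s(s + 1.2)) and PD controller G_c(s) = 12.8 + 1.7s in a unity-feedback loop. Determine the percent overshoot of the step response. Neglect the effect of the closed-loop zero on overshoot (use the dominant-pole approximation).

15.7%

Forward path: (12.8 + 1.7s)·3/(s(s+1.2)). The closed-loop characteristic equation is s² + (1.2 + 3·1.7)s + 3·12.8 = 0.
That is s² + 6.3s + 38.4 = 0, so ω_n = 6.197 rad/s and ζ = 6.3/(2·6.197) = 0.5083.
%OS = 100·exp(−πζ/√(1−ζ²)) = 15.7%.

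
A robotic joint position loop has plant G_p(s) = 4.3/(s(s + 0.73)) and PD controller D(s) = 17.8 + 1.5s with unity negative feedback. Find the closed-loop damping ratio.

ζ = 0.41

Forward path: (17.8 + 1.5s)·4.3/(s(s+0.73)). The closed-loop characteristic equation is s² + (0.73 + 4.3·1.5)s + 4.3·17.8 = 0.
That is s² + 7.18s + 76.54 = 0, so ω_n = 8.749 rad/s and ζ = 7.18/(2·8.749) = 0.4103.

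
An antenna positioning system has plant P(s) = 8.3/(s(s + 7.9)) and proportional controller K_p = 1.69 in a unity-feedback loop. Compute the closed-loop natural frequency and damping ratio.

1 + K_p·P(s) = 0 gives s² + 7.9s + 14.03 = 0.
So ω_n² = 14.03 ⇒ ω_n = 3.745 rad/s, and ζ = 7.9/(2ω_n) = 1.05.

ω_n = 3.75 rad/s, ζ = 1.05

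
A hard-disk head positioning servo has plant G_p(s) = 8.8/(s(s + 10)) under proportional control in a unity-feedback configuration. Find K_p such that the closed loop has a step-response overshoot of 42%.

K_p = 40.1

From %OS = 100·exp(−πζ/√(1−ζ²)) = 42%, ζ = −ln(0.42)/√(π²+ln²(0.42)) = 0.2662.
Characteristic equation s² + 10s + 8.8K_p = 0 gives ζ = 10/(2√(8.8K_p)).
Setting ζ = 0.2662: √(8.8K_p) = 10/(2·0.2662) = 18.78, so K_p = 352.9/8.8 = 40.1.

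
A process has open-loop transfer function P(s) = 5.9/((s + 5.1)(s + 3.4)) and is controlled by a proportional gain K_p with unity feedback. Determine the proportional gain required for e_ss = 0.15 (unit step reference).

For a type-0 loop with proportional control, e_ss = 1/(1 + K_p·P(0)).
P(0) = 0.3403. Require 1/(1 + K_p·0.3403) = 0.15, so 1 + 0.3403·K_p = 6.667.
K_p = (6.667 − 1)/0.3403 = 16.7.

K_p = 16.7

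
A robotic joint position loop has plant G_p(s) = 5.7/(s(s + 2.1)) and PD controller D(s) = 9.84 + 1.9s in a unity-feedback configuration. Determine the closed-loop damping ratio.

Forward path: (9.84 + 1.9s)·5.7/(s(s+2.1)). The closed-loop characteristic equation is s² + (2.1 + 5.7·1.9)s + 5.7·9.84 = 0.
That is s² + 12.93s + 56.09 = 0, so ω_n = 7.489 rad/s and ζ = 12.93/(2·7.489) = 0.8632.

ζ = 0.863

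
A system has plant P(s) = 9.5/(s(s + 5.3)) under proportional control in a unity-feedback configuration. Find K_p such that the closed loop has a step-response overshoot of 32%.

K_p = 6.36

From %OS = 100·exp(−πζ/√(1−ζ²)) = 32%, ζ = −ln(0.32)/√(π²+ln²(0.32)) = 0.341.
Characteristic equation s² + 5.3s + 9.5K_p = 0 gives ζ = 5.3/(2√(9.5K_p)).
Setting ζ = 0.341: √(9.5K_p) = 5.3/(2·0.341) = 7.772, so K_p = 60.41/9.5 = 6.36.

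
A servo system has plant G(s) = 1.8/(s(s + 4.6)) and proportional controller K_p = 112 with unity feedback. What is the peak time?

The closed-loop denominator s² + 4.6s + 201.6 gives ω_n = √201.6 = 14.2 and ζ = 4.6/(2ω_n) = 0.162.
Damped frequency ω_d = ω_n√(1−ζ²) = 14.01 rad/s, so peak time T_p = π/ω_d = 0.224 s.

T_p = 0.224 s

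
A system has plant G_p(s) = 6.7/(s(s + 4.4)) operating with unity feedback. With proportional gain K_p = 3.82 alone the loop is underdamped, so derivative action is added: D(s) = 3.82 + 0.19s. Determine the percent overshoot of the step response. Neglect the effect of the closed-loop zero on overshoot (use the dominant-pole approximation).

11.9%

Forward path: (3.82 + 0.19s)·6.7/(s(s+4.4)). The closed-loop characteristic equation is s² + (4.4 + 6.7·0.19)s + 6.7·3.82 = 0.
That is s² + 5.673s + 25.59 = 0, so ω_n = 5.059 rad/s and ζ = 5.673/(2·5.059) = 0.5607.
%OS = 100·exp(−πζ/√(1−ζ²)) = 11.9%.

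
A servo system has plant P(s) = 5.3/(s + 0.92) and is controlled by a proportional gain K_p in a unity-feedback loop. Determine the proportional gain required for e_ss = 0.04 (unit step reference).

K_p = 4.17

For a type-0 loop with proportional control, e_ss = 1/(1 + K_p·P(0)).
P(0) = 5.761. Require 1/(1 + K_p·5.761) = 0.04, so 1 + 5.761·K_p = 25.
K_p = (25 − 1)/5.761 = 4.17.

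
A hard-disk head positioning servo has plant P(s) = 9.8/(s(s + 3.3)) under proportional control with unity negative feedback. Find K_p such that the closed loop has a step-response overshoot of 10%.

K_p = 0.795

From %OS = 100·exp(−πζ/√(1−ζ²)) = 10%, ζ = −ln(0.1)/√(π²+ln²(0.1)) = 0.5912.
Characteristic equation s² + 3.3s + 9.8K_p = 0 gives ζ = 3.3/(2√(9.8K_p)).
Setting ζ = 0.5912: √(9.8K_p) = 3.3/(2·0.5912) = 2.791, so K_p = 7.79/9.8 = 0.795.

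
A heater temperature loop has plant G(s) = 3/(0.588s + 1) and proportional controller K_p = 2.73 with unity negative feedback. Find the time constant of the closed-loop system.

τ = 0.064 s

Closed loop: T(s) = K_p·G/(1+K_p·G) = 8.19/(0.588s + 1 + 8.19), with pole at s = −(1 + 8.19)/0.588 = −15.63.
Closed-loop time constant τ = 1/15.63 = 0.064 s.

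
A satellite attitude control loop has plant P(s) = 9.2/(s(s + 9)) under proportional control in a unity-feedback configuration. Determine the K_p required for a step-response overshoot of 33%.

From %OS = 100·exp(−πζ/√(1−ζ²)) = 33%, ζ = −ln(0.33)/√(π²+ln²(0.33)) = 0.3328.
Characteristic equation s² + 9s + 9.2K_p = 0 gives ζ = 9/(2√(9.2K_p)).
Setting ζ = 0.3328: √(9.2K_p) = 9/(2·0.3328) = 13.52, so K_p = 182.9/9.2 = 19.9.

K_p = 19.9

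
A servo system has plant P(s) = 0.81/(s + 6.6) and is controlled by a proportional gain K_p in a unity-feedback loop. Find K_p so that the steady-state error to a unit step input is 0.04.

For a type-0 loop with proportional control, e_ss = 1/(1 + K_p·P(0)).
P(0) = 0.1227. Require 1/(1 + K_p·0.1227) = 0.04, so 1 + 0.1227·K_p = 25.
K_p = (25 − 1)/0.1227 = 196.

K_p = 196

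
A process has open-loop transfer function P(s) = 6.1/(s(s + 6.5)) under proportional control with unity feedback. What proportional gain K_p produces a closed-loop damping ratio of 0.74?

K_p = 3.16

Closed-loop characteristic equation: s² + 6.5s + K_p·6.1 = 0.
So ω_n = √(6.1K_p) and 2ζω_n = 6.5, giving ζ = 6.5/(2√(6.1K_p)).
Setting ζ = 0.74: √(6.1K_p) = 6.5/(2·0.74) = 4.392, so K_p = 19.29/6.1 = 3.16.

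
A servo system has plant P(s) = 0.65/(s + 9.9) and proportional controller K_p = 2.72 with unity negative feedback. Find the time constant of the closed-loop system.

τ = 0.0857 s

Closed-loop transfer function: T(s) = K_p·P(s)/(1 + K_p·P(s)) = 1.768/(s + 9.9 + 1.768) = 1.768/(s + 11.67).
Time constant τ = 1/11.67 = 0.0857 s.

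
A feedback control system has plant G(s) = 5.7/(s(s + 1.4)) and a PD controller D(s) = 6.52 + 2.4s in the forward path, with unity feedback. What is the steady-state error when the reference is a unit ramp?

0.0377

The loop has one pole at the origin (type 1). Velocity error constant K_v = lim_{s→0} s·D(s)G(s) = 6.52·5.7/1.4 = 26.55.
Steady-state error to a unit ramp: e_ss = 1/K_v = 0.0377.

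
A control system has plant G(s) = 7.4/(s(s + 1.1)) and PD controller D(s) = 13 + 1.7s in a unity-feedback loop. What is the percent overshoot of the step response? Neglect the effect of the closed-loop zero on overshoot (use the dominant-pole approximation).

Forward path: (13 + 1.7s)·7.4/(s(s+1.1)). The closed-loop characteristic equation is s² + (1.1 + 7.4·1.7)s + 7.4·13 = 0.
That is s² + 13.68s + 96.2 = 0, so ω_n = 9.808 rad/s and ζ = 13.68/(2·9.808) = 0.6974.
%OS = 100·exp(−πζ/√(1−ζ²)) = 4.7%.

4.7%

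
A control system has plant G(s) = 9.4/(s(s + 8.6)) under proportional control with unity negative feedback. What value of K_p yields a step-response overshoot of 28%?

K_p = 13.9

From %OS = 100·exp(−πζ/√(1−ζ²)) = 28%, ζ = −ln(0.28)/√(π²+ln²(0.28)) = 0.3755.
Characteristic equation s² + 8.6s + 9.4K_p = 0 gives ζ = 8.6/(2√(9.4K_p)).
Setting ζ = 0.3755: √(9.4K_p) = 8.6/(2·0.3755) = 11.45, so K_p = 131.1/9.4 = 13.9.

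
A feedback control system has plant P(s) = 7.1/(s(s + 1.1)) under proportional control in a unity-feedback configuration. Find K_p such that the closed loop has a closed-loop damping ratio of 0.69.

K_p = 0.0895

Closed-loop characteristic equation: s² + 1.1s + K_p·7.1 = 0.
So ω_n = √(7.1K_p) and 2ζω_n = 1.1, giving ζ = 1.1/(2√(7.1K_p)).
Setting ζ = 0.69: √(7.1K_p) = 1.1/(2·0.69) = 0.7971, so K_p = 0.6354/7.1 = 0.0895.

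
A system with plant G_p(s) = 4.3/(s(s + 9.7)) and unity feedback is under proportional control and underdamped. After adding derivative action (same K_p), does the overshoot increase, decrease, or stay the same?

decrease

The derivative term adds K·K_d to the s-coefficient of the characteristic equation, raising 2ζω_n while ω_n is unchanged; ζ increases, so overshoot decreases.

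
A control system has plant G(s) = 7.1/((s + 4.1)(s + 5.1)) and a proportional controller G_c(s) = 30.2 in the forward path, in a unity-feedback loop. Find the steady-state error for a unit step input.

The loop is type 0. Static position error constant K_pos = G_c(0)·G(0) = 30.2·0.3396 = 10.25.
Steady-state error to a unit step: e_ss = 1/(1+K_pos) = 1/11.25 = 0.0889.

0.0889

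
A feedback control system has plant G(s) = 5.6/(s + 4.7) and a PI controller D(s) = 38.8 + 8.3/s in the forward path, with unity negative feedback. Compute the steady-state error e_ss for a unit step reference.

The open loop D(s)G(s) has a pole at the origin (type 1), so the static position error constant is infinite and e_ss = 1/(1+∞) = 0.

0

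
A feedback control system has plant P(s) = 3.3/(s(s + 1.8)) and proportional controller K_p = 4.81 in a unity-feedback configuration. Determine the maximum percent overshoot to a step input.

From 1 + K_pP(s) = 0: s² + 1.8s + 15.87 = 0 ⇒ ω_n = 3.984, ζ = 0.2259.
%OS = 100·exp(−πζ/√(1−ζ²)) = 100·exp(−π·0.2259/√0.949) = 48.3%.

48.3%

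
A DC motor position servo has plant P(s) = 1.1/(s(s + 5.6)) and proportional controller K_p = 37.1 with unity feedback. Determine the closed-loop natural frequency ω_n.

The closed-loop denominator is s(s+5.6) + 37.1·1.1 = s² + 5.6s + 40.81.
Matching s² + 2ζω_n s + ω_n²: ω_n = √40.81 = 6.388 rad/s and 2ζω_n = 5.6, so ζ = 5.6/(2·6.388) = 0.438.

ω_n = 6.39 rad/s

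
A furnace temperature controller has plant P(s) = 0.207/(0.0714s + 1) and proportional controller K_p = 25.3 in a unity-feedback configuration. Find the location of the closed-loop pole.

Closed loop: T(s) = K_p·P/(1+K_p·P) = 5.237/(0.0714s + 1 + 5.237), with pole at s = −(1 + 5.237)/0.0714 = −87.35.

s = -87.35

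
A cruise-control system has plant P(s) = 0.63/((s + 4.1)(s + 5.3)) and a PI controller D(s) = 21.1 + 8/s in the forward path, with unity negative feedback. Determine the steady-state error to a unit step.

The open loop D(s)P(s) has a pole at the origin (type 1), so the static position error constant is infinite and e_ss = 1/(1+∞) = 0.

0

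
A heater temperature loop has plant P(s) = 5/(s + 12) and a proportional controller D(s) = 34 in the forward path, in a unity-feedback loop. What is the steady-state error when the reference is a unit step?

0.0659

The loop is type 0. Static position error constant K_pos = D(0)·P(0) = 34·0.4167 = 14.17.
Steady-state error to a unit step: e_ss = 1/(1+K_pos) = 1/15.17 = 0.0659.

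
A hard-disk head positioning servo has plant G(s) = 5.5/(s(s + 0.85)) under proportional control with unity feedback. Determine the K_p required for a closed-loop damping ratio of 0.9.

K_p = 0.0405

Closed-loop characteristic equation: s² + 0.85s + K_p·5.5 = 0.
So ω_n = √(5.5K_p) and 2ζω_n = 0.85, giving ζ = 0.85/(2√(5.5K_p)).
Setting ζ = 0.9: √(5.5K_p) = 0.85/(2·0.9) = 0.4722, so K_p = 0.223/5.5 = 0.0405.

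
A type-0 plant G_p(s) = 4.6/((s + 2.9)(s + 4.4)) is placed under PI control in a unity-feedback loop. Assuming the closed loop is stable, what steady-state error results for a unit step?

0

The PI controller's integrator makes the forward path type 1, so e_ss to a step is zero.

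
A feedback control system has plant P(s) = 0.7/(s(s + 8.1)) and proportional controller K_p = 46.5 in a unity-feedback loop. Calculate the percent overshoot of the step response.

4.22%

The closed-loop denominator s² + 8.1s + 32.55 gives ω_n = √32.55 = 5.705 and ζ = 8.1/(2ω_n) = 0.7099.
%OS = 100·exp(−πζ/√(1−ζ²)) = 100·exp(−π·0.7099/√0.4961) = 4.22%.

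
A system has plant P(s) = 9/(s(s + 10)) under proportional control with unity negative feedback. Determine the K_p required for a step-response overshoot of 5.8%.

From %OS = 100·exp(−πζ/√(1−ζ²)) = 5.8%, ζ = −ln(0.058)/√(π²+ln²(0.058)) = 0.6716.
Characteristic equation s² + 10s + 9K_p = 0 gives ζ = 10/(2√(9K_p)).
Setting ζ = 0.6716: √(9K_p) = 10/(2·0.6716) = 7.445, so K_p = 55.43/9 = 6.16.

K_p = 6.16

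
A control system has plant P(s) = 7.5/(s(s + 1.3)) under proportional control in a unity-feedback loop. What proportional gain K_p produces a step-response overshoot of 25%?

From %OS = 100·exp(−πζ/√(1−ζ²)) = 25%, ζ = −ln(0.25)/√(π²+ln²(0.25)) = 0.4037.
Characteristic equation s² + 1.3s + 7.5K_p = 0 gives ζ = 1.3/(2√(7.5K_p)).
Setting ζ = 0.4037: √(7.5K_p) = 1.3/(2·0.4037) = 1.61, so K_p = 2.592/7.5 = 0.346.

K_p = 0.346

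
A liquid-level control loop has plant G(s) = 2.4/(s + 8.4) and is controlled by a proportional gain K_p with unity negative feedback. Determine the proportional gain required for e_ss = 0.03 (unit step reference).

Steady-state error for a unit step on this type-0 loop is 1/(1 + K_p·G(0)).
G(0) = 0.2857. Require 1/(1 + K_p·0.2857) = 0.03, so 1 + 0.2857·K_p = 33.33.
K_p = (33.33 − 1)/0.2857 = 113.

K_p = 113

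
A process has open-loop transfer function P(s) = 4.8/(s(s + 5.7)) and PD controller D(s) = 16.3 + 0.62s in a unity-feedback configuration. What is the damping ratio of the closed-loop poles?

Forward path: (16.3 + 0.62s)·4.8/(s(s+5.7)). The closed-loop characteristic equation is s² + (5.7 + 4.8·0.62)s + 4.8·16.3 = 0.
That is s² + 8.676s + 78.24 = 0, so ω_n = 8.845 rad/s and ζ = 8.676/(2·8.845) = 0.4904.

ζ = 0.49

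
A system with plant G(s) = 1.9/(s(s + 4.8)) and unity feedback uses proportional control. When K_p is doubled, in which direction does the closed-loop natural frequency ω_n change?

ω_n = √(1.9·K_p), which grows with K_p.

increase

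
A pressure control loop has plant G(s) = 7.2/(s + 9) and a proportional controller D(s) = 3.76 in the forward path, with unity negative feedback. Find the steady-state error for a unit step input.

0.25

The loop is type 0. Static position error constant K_pos = D(0)·G(0) = 3.76·0.8 = 3.008.
Steady-state error to a unit step: e_ss = 1/(1+K_pos) = 1/4.008 = 0.25.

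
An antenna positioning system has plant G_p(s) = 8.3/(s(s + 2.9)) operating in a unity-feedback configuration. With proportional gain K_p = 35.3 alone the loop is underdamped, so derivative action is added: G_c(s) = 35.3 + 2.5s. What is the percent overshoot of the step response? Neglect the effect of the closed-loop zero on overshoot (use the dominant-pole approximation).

Forward path: (35.3 + 2.5s)·8.3/(s(s+2.9)). The closed-loop characteristic equation is s² + (2.9 + 8.3·2.5)s + 8.3·35.3 = 0.
That is s² + 23.65s + 293 = 0, so ω_n = 17.12 rad/s and ζ = 23.65/(2·17.12) = 0.6908.
%OS = 100·exp(−πζ/√(1−ζ²)) = 4.97%.

4.97%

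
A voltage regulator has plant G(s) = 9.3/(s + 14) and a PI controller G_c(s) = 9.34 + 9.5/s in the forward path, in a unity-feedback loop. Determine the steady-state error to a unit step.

The open loop G_c(s)G(s) has a pole at the origin (type 1), so the static position error constant is infinite and e_ss = 1/(1+∞) = 0.

0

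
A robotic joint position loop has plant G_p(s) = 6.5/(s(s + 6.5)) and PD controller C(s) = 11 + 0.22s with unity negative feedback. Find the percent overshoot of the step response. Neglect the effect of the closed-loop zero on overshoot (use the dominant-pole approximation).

18.9%

Forward path: (11 + 0.22s)·6.5/(s(s+6.5)). The closed-loop characteristic equation is s² + (6.5 + 6.5·0.22)s + 6.5·11 = 0.
That is s² + 7.93s + 71.5 = 0, so ω_n = 8.456 rad/s and ζ = 7.93/(2·8.456) = 0.4689.
%OS = 100·exp(−πζ/√(1−ζ²)) = 18.9%.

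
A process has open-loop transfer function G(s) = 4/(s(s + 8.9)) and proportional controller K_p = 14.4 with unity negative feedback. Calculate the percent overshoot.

10.3%

Closed-loop characteristic equation: s² + 8.9s + 57.6 = 0, so ω_n = 7.589 rad/s and ζ = 8.9/(2·7.589) = 0.5863.
%OS = 100·exp(−πζ/√(1−ζ²)) = 100·exp(−π·0.5863/√0.6562) = 10.3%.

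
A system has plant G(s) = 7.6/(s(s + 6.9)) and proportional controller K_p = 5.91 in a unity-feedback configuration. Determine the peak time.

From 1 + K_pG(s) = 0: s² + 6.9s + 44.92 = 0 ⇒ ω_n = 6.702, ζ = 0.5148.
Damped frequency ω_d = ω_n√(1−ζ²) = 5.746 rad/s, so peak time T_p = π/ω_d = 0.547 s.

T_p = 0.547 s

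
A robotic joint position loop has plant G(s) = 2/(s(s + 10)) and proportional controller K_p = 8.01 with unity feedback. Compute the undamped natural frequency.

ω_n = 4 rad/s

The closed-loop denominator is s(s+10) + 8.01·2 = s² + 10s + 16.02.
So ω_n² = 16.02 ⇒ ω_n = 4.002 rad/s, and ζ = 10/(2ω_n) = 1.25.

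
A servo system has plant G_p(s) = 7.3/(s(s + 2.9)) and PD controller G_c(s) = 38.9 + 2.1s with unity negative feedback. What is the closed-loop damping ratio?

ζ = 0.541

Forward path: (38.9 + 2.1s)·7.3/(s(s+2.9)). The closed-loop characteristic equation is s² + (2.9 + 7.3·2.1)s + 7.3·38.9 = 0.
That is s² + 18.23s + 284 = 0, so ω_n = 16.85 rad/s and ζ = 18.23/(2·16.85) = 0.5409.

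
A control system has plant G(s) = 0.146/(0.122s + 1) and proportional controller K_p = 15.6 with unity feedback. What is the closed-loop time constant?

Closed loop: T(s) = K_p·G/(1+K_p·G) = 2.278/(0.122s + 1 + 2.278), with pole at s = −(1 + 2.278)/0.122 = −26.87.
Closed-loop time constant τ = 1/26.87 = 0.0372 s.

τ = 0.0372 s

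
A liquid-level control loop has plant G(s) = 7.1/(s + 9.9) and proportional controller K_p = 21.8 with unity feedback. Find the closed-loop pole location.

s = -164.7

Closed-loop transfer function: T(s) = K_p·G(s)/(1 + K_p·G(s)) = 154.8/(s + 9.9 + 154.8) = 154.8/(s + 164.7).
The closed-loop pole is at s = −164.7.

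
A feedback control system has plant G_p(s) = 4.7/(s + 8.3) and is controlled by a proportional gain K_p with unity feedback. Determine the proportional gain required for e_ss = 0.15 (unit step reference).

For a type-0 loop with proportional control, e_ss = 1/(1 + K_p·G_p(0)).
G_p(0) = 0.5663. Require 1/(1 + K_p·0.5663) = 0.15, so 1 + 0.5663·K_p = 6.667.
K_p = (6.667 − 1)/0.5663 = 10.

K_p = 10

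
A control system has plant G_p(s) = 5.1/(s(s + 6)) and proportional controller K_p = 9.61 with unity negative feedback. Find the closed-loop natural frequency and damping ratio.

ω_n = 7 rad/s, ζ = 0.429

With unity feedback the closed-loop characteristic equation is s² + 6s + 9.61·5.1 = s² + 6s + 49.01 = 0.
Matching s² + 2ζω_n s + ω_n²: ω_n = √49.01 = 7.001 rad/s and 2ζω_n = 6, so ζ = 6/(2·7.001) = 0.429.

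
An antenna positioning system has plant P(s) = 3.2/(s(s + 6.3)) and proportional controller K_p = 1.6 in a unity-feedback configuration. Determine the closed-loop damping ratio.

With unity feedback the closed-loop characteristic equation is s² + 6.3s + 1.6·3.2 = s² + 6.3s + 5.12 = 0.
Matching s² + 2ζω_n s + ω_n²: ω_n = √5.12 = 2.263 rad/s and 2ζω_n = 6.3, so ζ = 6.3/(2·2.263) = 1.39.

ζ = 1.39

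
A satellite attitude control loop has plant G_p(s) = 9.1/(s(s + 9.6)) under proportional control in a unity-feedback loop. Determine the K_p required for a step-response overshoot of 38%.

K_p = 29.2

From %OS = 100·exp(−πζ/√(1−ζ²)) = 38%, ζ = −ln(0.38)/√(π²+ln²(0.38)) = 0.2943.
Characteristic equation s² + 9.6s + 9.1K_p = 0 gives ζ = 9.6/(2√(9.1K_p)).
Setting ζ = 0.2943: √(9.1K_p) = 9.6/(2·0.2943) = 16.31, so K_p = 265.9/9.1 = 29.2.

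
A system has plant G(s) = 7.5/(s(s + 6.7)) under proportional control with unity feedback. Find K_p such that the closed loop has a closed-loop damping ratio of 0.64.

Closed-loop characteristic equation: s² + 6.7s + K_p·7.5 = 0.
So ω_n = √(7.5K_p) and 2ζω_n = 6.7, giving ζ = 6.7/(2√(7.5K_p)).
Setting ζ = 0.64: √(7.5K_p) = 6.7/(2·0.64) = 5.234, so K_p = 27.4/7.5 = 3.65.

K_p = 3.65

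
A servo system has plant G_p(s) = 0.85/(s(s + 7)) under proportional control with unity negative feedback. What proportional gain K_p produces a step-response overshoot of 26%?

K_p = 92.8

From %OS = 100·exp(−πζ/√(1−ζ²)) = 26%, ζ = −ln(0.26)/√(π²+ln²(0.26)) = 0.3941.
Characteristic equation s² + 7s + 0.85K_p = 0 gives ζ = 7/(2√(0.85K_p)).
Setting ζ = 0.3941: √(0.85K_p) = 7/(2·0.3941) = 8.881, so K_p = 78.88/0.85 = 92.8.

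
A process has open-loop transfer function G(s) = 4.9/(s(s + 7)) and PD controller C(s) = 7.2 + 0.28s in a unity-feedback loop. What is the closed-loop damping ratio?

Forward path: (7.2 + 0.28s)·4.9/(s(s+7)). The closed-loop characteristic equation is s² + (7 + 4.9·0.28)s + 4.9·7.2 = 0.
That is s² + 8.372s + 35.28 = 0, so ω_n = 5.94 rad/s and ζ = 8.372/(2·5.94) = 0.7047.

ζ = 0.705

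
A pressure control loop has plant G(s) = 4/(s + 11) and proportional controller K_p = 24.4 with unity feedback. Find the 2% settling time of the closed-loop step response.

T_s ≈ 0.0368 s

Closed-loop transfer function: T(s) = K_p·G(s)/(1 + K_p·G(s)) = 97.6/(s + 11 + 97.6) = 97.6/(s + 108.6).
Time constant τ = 1/108.6 = 0.009208 s, so the 2% settling time is about 4τ = 0.0368 s.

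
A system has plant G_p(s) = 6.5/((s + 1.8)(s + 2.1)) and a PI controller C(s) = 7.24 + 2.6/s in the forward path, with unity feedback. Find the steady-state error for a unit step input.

The open loop C(s)G_p(s) has a pole at the origin (type 1), so the static position error constant is infinite and e_ss = 1/(1+∞) = 0.

0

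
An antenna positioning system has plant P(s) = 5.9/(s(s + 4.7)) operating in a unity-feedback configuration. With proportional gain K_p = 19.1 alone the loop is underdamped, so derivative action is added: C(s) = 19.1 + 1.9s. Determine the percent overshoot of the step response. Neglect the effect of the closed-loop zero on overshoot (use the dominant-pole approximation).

Forward path: (19.1 + 1.9s)·5.9/(s(s+4.7)). The closed-loop characteristic equation is s² + (4.7 + 5.9·1.9)s + 5.9·19.1 = 0.
That is s² + 15.91s + 112.7 = 0, so ω_n = 10.62 rad/s and ζ = 15.91/(2·10.62) = 0.7494.
%OS = 100·exp(−πζ/√(1−ζ²)) = 2.86%.

2.86%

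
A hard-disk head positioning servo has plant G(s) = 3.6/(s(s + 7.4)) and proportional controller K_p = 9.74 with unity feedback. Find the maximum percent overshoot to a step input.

8.09%

From 1 + K_pG(s) = 0: s² + 7.4s + 35.06 = 0 ⇒ ω_n = 5.921, ζ = 0.6248.
%OS = 100·exp(−πζ/√(1−ζ²)) = 100·exp(−π·0.6248/√0.6096) = 8.09%.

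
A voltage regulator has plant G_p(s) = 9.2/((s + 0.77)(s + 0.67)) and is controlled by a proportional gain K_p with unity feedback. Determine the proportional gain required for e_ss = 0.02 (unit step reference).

K_p = 2.75

Steady-state error for a unit step on this type-0 loop is 1/(1 + K_p·G_p(0)).
G_p(0) = 17.83. Require 1/(1 + K_p·17.83) = 0.02, so 1 + 17.83·K_p = 50.
K_p = (50 − 1)/17.83 = 2.75.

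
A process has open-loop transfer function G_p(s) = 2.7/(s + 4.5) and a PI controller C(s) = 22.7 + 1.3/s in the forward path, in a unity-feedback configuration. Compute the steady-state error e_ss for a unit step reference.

The open loop C(s)G_p(s) has a pole at the origin (type 1), so the static position error constant is infinite and e_ss = 1/(1+∞) = 0.

0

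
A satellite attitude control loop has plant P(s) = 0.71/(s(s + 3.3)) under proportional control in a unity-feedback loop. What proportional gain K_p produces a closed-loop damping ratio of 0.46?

Closed-loop characteristic equation: s² + 3.3s + K_p·0.71 = 0.
So ω_n = √(0.71K_p) and 2ζω_n = 3.3, giving ζ = 3.3/(2√(0.71K_p)).
Setting ζ = 0.46: √(0.71K_p) = 3.3/(2·0.46) = 3.587, so K_p = 12.87/0.71 = 18.1.

K_p = 18.1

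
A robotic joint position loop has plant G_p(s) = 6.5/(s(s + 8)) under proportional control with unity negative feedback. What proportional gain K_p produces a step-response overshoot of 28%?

From %OS = 100·exp(−πζ/√(1−ζ²)) = 28%, ζ = −ln(0.28)/√(π²+ln²(0.28)) = 0.3755.
Characteristic equation s² + 8s + 6.5K_p = 0 gives ζ = 8/(2√(6.5K_p)).
Setting ζ = 0.3755: √(6.5K_p) = 8/(2·0.3755) = 10.65, so K_p = 113.5/6.5 = 17.5.

K_p = 17.5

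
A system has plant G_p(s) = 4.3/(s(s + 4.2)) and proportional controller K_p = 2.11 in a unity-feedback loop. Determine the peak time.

T_p = 1.45 s

The closed-loop denominator s² + 4.2s + 9.073 gives ω_n = √9.073 = 3.012 and ζ = 4.2/(2ω_n) = 0.6972.
Damped frequency ω_d = ω_n√(1−ζ²) = 2.159 rad/s, so peak time T_p = π/ω_d = 1.45 s.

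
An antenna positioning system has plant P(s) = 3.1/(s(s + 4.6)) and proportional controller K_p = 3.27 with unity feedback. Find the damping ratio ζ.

ζ = 0.722

1 + K_p·P(s) = 0 gives s² + 4.6s + 10.14 = 0.
So ω_n² = 10.14 ⇒ ω_n = 3.184 rad/s, and ζ = 4.6/(2ω_n) = 0.722.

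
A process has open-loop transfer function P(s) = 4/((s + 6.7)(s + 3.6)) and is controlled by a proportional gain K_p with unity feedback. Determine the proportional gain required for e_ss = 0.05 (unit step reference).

K_p = 115

Steady-state error for a unit step on this type-0 loop is 1/(1 + K_p·P(0)).
P(0) = 0.1658. Require 1/(1 + K_p·0.1658) = 0.05, so 1 + 0.1658·K_p = 20.
K_p = (20 − 1)/0.1658 = 115.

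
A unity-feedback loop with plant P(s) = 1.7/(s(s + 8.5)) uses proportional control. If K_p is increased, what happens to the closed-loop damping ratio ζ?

ζ = 8.5/(2√(1.7K_p)); increasing K_p raises the denominator, so ζ falls.

decrease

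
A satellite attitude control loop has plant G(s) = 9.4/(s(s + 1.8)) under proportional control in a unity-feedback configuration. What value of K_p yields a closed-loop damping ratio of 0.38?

K_p = 0.597

Closed-loop characteristic equation: s² + 1.8s + K_p·9.4 = 0.
So ω_n = √(9.4K_p) and 2ζω_n = 1.8, giving ζ = 1.8/(2√(9.4K_p)).
Setting ζ = 0.38: √(9.4K_p) = 1.8/(2·0.38) = 2.368, so K_p = 5.609/9.4 = 0.597.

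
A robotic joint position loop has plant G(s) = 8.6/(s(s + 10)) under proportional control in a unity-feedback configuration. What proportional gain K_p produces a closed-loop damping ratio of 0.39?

K_p = 19.1

Closed-loop characteristic equation: s² + 10s + K_p·8.6 = 0.
So ω_n = √(8.6K_p) and 2ζω_n = 10, giving ζ = 10/(2√(8.6K_p)).
Setting ζ = 0.39: √(8.6K_p) = 10/(2·0.39) = 12.82, so K_p = 164.4/8.6 = 19.1.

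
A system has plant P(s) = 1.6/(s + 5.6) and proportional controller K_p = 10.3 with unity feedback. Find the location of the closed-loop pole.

Closed-loop transfer function: T(s) = K_p·P(s)/(1 + K_p·P(s)) = 16.48/(s + 5.6 + 16.48) = 16.48/(s + 22.08).
The closed-loop pole is at s = −22.08.

s = -22.08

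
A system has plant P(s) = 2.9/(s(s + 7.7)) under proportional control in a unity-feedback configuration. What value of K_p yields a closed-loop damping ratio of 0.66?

Closed-loop characteristic equation: s² + 7.7s + K_p·2.9 = 0.
So ω_n = √(2.9K_p) and 2ζω_n = 7.7, giving ζ = 7.7/(2√(2.9K_p)).
Setting ζ = 0.66: √(2.9K_p) = 7.7/(2·0.66) = 5.833, so K_p = 34.03/2.9 = 11.7.

K_p = 11.7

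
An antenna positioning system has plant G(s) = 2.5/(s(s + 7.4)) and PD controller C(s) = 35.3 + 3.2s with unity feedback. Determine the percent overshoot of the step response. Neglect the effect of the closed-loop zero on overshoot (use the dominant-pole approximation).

1.12%

Forward path: (35.3 + 3.2s)·2.5/(s(s+7.4)). The closed-loop characteristic equation is s² + (7.4 + 2.5·3.2)s + 2.5·35.3 = 0.
That is s² + 15.4s + 88.25 = 0, so ω_n = 9.394 rad/s and ζ = 15.4/(2·9.394) = 0.8197.
%OS = 100·exp(−πζ/√(1−ζ²)) = 1.12%.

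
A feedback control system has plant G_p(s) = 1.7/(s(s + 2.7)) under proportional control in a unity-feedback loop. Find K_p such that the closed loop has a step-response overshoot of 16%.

From %OS = 100·exp(−πζ/√(1−ζ²)) = 16%, ζ = −ln(0.16)/√(π²+ln²(0.16)) = 0.5039.
Characteristic equation s² + 2.7s + 1.7K_p = 0 gives ζ = 2.7/(2√(1.7K_p)).
Setting ζ = 0.5039: √(1.7K_p) = 2.7/(2·0.5039) = 2.679, so K_p = 7.179/1.7 = 4.22.

K_p = 4.22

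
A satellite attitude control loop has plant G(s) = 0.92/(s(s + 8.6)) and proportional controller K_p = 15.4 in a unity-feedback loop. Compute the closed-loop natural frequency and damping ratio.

ω_n = 3.76 rad/s, ζ = 1.14

With unity feedback the closed-loop characteristic equation is s² + 8.6s + 15.4·0.92 = s² + 8.6s + 14.17 = 0.
Matching s² + 2ζω_n s + ω_n²: ω_n = √14.17 = 3.764 rad/s and 2ζω_n = 8.6, so ζ = 8.6/(2·3.764) = 1.14.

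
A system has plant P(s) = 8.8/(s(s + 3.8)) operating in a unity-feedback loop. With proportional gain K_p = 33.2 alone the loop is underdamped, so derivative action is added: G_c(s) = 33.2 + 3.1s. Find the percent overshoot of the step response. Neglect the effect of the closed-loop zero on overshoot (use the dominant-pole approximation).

Forward path: (33.2 + 3.1s)·8.8/(s(s+3.8)). The closed-loop characteristic equation is s² + (3.8 + 8.8·3.1)s + 8.8·33.2 = 0.
That is s² + 31.08s + 292.2 = 0, so ω_n = 17.09 rad/s and ζ = 31.08/(2·17.09) = 0.9092.
%OS = 100·exp(−πζ/√(1−ζ²)) = 0.105%.

0.105%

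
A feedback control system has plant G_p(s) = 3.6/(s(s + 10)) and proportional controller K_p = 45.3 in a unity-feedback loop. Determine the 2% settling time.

From 1 + K_pG_p(s) = 0: s² + 10s + 163.1 = 0 ⇒ ω_n = 12.77, ζ = 0.3915.
2% settling time T_s ≈ 4/(ζω_n) = 4/5 = 0.8 s.

T_s ≈ 0.8 s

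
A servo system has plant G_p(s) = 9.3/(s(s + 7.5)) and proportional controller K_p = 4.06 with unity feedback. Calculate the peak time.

From 1 + K_pG_p(s) = 0: s² + 7.5s + 37.76 = 0 ⇒ ω_n = 6.145, ζ = 0.6103.
Damped frequency ω_d = ω_n√(1−ζ²) = 4.868 rad/s, so peak time T_p = π/ω_d = 0.645 s.

T_p = 0.645 s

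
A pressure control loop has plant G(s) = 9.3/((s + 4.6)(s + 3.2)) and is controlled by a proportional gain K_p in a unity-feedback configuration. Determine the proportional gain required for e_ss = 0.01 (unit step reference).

Steady-state error for a unit step on this type-0 loop is 1/(1 + K_p·G(0)).
G(0) = 0.6318. Require 1/(1 + K_p·0.6318) = 0.01, so 1 + 0.6318·K_p = 100.
K_p = (100 − 1)/0.6318 = 157.

K_p = 157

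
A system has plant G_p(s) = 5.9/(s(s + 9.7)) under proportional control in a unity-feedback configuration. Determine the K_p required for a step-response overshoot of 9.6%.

K_p = 11.2

From %OS = 100·exp(−πζ/√(1−ζ²)) = 9.6%, ζ = −ln(0.096)/√(π²+ln²(0.096)) = 0.5979.
Characteristic equation s² + 9.7s + 5.9K_p = 0 gives ζ = 9.7/(2√(5.9K_p)).
Setting ζ = 0.5979: √(5.9K_p) = 9.7/(2·0.5979) = 8.112, so K_p = 65.8/5.9 = 11.2.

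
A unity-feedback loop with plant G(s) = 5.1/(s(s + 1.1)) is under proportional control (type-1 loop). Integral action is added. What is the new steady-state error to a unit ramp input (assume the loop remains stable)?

The integrator raises the loop to type 2, so K_v → ∞ and e_ss to a ramp is zero.

0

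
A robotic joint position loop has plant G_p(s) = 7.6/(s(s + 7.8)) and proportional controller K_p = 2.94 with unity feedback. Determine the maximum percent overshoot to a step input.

1.02%

From 1 + K_pG_p(s) = 0: s² + 7.8s + 22.34 = 0 ⇒ ω_n = 4.727, ζ = 0.8251.
%OS = 100·exp(−πζ/√(1−ζ²)) = 100·exp(−π·0.8251/√0.3193) = 1.02%.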